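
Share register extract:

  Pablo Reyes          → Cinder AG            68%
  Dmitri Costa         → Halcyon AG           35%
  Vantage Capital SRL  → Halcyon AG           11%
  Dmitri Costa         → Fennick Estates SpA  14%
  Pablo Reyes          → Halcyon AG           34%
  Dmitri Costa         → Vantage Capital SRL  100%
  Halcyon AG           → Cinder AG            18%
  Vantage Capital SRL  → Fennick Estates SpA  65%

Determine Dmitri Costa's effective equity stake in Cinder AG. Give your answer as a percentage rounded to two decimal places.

Dmitri reaches Cinder along 2 paths.
Via Halcyon: 35% × 18% = 6.3%.
Via Vantage → Halcyon: 100% × 11% × 18% = 1.98%.
Total: 6.3% + 1.98% = 8.28%.

8.28%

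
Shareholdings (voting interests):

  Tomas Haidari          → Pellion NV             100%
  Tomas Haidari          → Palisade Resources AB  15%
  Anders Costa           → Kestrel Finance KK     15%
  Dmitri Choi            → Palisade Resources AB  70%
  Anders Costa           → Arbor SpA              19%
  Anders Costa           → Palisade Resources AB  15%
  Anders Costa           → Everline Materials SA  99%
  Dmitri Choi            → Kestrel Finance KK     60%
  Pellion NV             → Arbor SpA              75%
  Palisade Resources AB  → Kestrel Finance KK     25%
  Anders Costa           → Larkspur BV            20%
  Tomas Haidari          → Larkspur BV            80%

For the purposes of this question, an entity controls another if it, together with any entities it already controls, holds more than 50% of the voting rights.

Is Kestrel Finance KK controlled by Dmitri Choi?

Yes

Dmitri holds 70% of Palisade, so Dmitri controls Palisade.
Palisade and Dmitri together hold 25% + 60% = 85% of Kestrel, so Dmitri controls Kestrel.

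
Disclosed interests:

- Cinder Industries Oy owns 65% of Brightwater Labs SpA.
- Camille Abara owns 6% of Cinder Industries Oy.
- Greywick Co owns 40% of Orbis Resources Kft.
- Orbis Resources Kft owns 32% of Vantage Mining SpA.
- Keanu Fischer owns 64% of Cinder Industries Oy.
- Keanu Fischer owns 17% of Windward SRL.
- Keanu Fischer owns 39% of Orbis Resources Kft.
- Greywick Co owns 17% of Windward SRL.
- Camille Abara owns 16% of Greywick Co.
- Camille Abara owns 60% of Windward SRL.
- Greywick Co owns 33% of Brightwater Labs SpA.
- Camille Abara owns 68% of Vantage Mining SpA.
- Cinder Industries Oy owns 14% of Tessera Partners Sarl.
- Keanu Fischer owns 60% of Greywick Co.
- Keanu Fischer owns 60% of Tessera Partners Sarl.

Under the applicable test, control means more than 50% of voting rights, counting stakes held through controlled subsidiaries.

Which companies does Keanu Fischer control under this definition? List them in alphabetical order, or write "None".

Keanu holds 60% of Greywick, so Keanu controls Greywick.
Keanu holds 64% of Cinder, so Keanu controls Cinder.
Keanu and Greywick together hold 39% + 40% = 79% of Orbis, so Keanu controls Orbis.
Keanu and Cinder together hold 60% + 14% = 74% of Tessera, so Keanu controls Tessera.
Greywick and Cinder together hold 33% + 65% = 98% of Brightwater, so Keanu controls Brightwater.
No other company's threshold is met.

Brightwater Labs SpA, Cinder Industries Oy, Greywick Co, Orbis Resources Kft, Tessera Partners Sarl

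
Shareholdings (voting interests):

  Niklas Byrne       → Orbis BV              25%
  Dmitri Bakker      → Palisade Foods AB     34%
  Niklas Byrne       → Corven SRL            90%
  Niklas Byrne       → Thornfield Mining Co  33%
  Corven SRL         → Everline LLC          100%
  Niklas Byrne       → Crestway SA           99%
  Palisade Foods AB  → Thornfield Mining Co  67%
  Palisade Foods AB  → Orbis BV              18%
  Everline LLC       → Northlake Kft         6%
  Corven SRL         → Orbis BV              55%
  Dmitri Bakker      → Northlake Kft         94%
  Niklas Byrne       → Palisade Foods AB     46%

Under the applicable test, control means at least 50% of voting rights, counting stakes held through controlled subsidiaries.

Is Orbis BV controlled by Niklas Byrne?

Yes

Niklas holds 90% of Corven, so Niklas controls Corven.
Corven and Niklas together hold 55% + 25% = 80% of Orbis, so Niklas controls Orbis.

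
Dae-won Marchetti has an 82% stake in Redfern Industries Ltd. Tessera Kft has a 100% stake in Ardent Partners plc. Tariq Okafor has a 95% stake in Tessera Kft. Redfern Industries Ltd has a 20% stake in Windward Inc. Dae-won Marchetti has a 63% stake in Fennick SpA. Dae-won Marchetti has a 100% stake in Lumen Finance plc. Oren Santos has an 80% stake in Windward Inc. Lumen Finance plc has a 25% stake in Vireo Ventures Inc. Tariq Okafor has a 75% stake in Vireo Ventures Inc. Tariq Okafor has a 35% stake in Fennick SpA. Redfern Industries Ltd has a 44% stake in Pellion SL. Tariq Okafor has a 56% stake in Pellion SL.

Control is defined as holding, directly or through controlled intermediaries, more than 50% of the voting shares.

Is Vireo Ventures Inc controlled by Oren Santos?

No

Oren holds 80% of Windward, so Oren controls Windward.
Neither Oren nor any entity Oren controls holds any voting interest in Vireo.
So Oren does not control Vireo.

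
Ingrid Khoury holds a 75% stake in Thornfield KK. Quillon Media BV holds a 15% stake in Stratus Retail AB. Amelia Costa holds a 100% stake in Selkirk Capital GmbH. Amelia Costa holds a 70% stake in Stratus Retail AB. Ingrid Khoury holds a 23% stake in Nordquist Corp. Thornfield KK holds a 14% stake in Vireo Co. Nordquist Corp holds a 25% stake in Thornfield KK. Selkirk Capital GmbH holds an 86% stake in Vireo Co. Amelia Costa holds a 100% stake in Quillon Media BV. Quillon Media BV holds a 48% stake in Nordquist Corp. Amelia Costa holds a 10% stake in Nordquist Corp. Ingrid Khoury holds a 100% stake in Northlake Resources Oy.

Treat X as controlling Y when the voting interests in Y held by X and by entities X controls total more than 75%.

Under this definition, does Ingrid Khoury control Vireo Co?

No

Ingrid holds 100% of Northlake, so Ingrid controls Northlake.
Neither Ingrid nor any entity Ingrid controls holds any voting interest in Vireo.
So Ingrid does not control Vireo.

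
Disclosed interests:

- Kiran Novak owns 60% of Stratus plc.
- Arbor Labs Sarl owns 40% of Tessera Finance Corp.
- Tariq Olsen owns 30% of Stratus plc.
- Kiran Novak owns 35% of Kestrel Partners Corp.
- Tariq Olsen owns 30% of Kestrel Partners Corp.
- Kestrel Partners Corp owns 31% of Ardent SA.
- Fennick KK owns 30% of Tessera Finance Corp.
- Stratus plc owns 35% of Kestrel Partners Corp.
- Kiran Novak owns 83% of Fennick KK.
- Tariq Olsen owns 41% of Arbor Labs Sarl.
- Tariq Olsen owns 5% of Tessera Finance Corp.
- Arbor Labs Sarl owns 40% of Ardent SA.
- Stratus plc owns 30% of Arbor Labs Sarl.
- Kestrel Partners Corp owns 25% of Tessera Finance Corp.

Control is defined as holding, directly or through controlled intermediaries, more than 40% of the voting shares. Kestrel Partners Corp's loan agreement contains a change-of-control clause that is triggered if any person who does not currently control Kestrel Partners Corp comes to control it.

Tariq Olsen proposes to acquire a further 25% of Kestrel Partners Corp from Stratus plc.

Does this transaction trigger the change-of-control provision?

Yes

The purchase adds only to Tariq's holdings (Stratus's stake shrinks), so Tariq is the only person who could newly come to control Kestrel.
Tariq holds 41% of Arbor, so Tariq controls Arbor.
Arbor and Tariq together hold 40% + 5% = 45% of Tessera, so Tariq controls Tessera.
In Kestrel, Tariq's side holds only 30%, not > 40%.
So before the transaction, Tariq does not control Kestrel.
After the purchase, Tariq's direct stake in Kestrel rises to 30% + 25% = 55%, and Stratus's stake falls to 10%.
Tariq holds 55% of Kestrel, so Tariq controls Kestrel.
Tariq did not control Kestrel before and does after, so the clause is triggered.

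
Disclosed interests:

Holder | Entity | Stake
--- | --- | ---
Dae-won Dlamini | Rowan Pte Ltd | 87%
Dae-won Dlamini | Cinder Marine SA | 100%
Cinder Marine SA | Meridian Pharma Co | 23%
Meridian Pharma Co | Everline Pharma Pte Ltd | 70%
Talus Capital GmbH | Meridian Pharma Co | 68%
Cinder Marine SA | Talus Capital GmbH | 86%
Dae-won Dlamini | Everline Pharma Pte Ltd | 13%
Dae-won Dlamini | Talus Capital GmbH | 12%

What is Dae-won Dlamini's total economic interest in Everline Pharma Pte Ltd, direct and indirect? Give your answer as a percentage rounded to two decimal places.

Dae-won reaches Everline along 4 paths.
Via Cinder → Talus → Meridian: 100% × 86% × 68% × 70% = 40.936%.
Via Talus → Meridian: 12% × 68% × 70% = 5.712%.
Via Cinder → Meridian: 100% × 23% × 70% = 16.1%.
Direct stake: 13% = 13%.
Total: 40.936% + 5.712% + 16.1% + 13% = 75.748%.
Rounded: 75.75%.

75.75%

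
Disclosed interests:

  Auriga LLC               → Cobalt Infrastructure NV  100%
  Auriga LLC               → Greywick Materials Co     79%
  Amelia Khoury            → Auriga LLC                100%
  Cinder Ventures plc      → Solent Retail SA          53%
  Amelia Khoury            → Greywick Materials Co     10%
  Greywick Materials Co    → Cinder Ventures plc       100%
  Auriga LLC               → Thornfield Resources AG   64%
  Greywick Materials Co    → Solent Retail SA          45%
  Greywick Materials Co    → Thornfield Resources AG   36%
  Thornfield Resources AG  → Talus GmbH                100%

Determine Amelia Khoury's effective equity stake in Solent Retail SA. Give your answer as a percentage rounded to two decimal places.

Amelia reaches Solent along 4 paths.
Via Auriga → Greywick: 100% × 79% × 45% = 35.55%.
Via Greywick: 10% × 45% = 4.5%.
Via Auriga → Greywick → Cinder: 100% × 79% × 100% × 53% = 41.87%.
Via Greywick → Cinder: 10% × 100% × 53% = 5.3%.
Total: 35.55% + 4.5% + 41.87% + 5.3% = 87.22%.

87.22%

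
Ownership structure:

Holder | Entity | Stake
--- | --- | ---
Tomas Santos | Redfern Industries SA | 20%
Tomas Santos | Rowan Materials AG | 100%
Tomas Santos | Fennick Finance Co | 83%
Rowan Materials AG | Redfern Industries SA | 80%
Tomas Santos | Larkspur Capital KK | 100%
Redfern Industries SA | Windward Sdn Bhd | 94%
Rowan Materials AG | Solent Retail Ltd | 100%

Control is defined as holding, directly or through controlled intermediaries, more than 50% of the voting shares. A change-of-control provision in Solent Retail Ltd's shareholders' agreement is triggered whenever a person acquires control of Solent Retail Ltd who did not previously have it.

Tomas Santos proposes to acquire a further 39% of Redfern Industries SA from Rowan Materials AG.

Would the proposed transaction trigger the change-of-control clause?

The purchase adds only to Tomas's holdings (Rowan's stake shrinks), so Tomas is the only person who could newly come to control Solent.
Tomas holds 100% of Rowan, so Tomas controls Rowan.
Rowan holds 100% of Solent, so Tomas controls Solent.
So Tomas already controls Solent before the transaction.
After the purchase, Tomas's direct stake in Redfern rises to 20% + 39% = 59%, and Rowan's stake falls to 41%.
Tomas controlled Solent already, so this is not a new person acquiring control; every other person's position is unchanged or reduced.
No new person acquires control, so the clause is not triggered.

No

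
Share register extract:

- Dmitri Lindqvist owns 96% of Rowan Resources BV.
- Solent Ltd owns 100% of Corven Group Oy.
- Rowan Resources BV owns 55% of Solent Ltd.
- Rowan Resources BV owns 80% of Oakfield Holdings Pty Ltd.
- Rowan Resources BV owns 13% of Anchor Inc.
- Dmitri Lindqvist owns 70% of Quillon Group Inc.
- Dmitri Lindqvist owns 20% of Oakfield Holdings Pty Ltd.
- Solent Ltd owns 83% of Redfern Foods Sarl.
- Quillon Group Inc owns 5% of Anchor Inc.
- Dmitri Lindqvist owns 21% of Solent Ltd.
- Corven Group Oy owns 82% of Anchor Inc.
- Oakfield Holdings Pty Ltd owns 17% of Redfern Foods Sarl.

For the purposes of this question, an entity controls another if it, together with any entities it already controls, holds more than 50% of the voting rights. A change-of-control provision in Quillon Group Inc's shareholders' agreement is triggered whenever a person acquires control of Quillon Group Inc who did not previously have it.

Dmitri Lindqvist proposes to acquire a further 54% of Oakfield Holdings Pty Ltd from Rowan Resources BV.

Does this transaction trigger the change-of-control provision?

The purchase adds only to Dmitri's holdings (Rowan's stake shrinks), so Dmitri is the only person who could newly come to control Quillon.
Dmitri holds 70% of Quillon, so Dmitri controls Quillon.
So Dmitri already controls Quillon before the transaction.
After the purchase, Dmitri's direct stake in Oakfield rises to 20% + 54% = 74%, and Rowan's stake falls to 26%.
Dmitri controlled Quillon already, so this is not a new person acquiring control; every other person's position is unchanged or reduced.
No new person acquires control, so the clause is not triggered.

No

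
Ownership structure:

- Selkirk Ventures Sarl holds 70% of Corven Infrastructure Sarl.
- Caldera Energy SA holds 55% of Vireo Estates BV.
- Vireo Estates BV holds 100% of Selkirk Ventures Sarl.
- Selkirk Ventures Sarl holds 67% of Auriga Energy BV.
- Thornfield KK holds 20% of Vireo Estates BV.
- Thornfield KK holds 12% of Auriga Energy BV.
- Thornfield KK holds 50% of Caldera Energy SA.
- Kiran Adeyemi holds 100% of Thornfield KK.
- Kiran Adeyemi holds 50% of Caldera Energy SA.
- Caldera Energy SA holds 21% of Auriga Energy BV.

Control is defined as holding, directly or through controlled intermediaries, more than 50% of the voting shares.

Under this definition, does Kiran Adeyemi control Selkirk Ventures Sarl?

Kiran holds 100% of Thornfield, so Kiran controls Thornfield.
Thornfield and Kiran together hold 50% + 50% = 100% of Caldera, so Kiran controls Caldera.
Thornfield and Caldera together hold 20% + 55% = 75% of Vireo, so Kiran controls Vireo.
Vireo holds 100% of Selkirk, so Kiran controls Selkirk.

Yes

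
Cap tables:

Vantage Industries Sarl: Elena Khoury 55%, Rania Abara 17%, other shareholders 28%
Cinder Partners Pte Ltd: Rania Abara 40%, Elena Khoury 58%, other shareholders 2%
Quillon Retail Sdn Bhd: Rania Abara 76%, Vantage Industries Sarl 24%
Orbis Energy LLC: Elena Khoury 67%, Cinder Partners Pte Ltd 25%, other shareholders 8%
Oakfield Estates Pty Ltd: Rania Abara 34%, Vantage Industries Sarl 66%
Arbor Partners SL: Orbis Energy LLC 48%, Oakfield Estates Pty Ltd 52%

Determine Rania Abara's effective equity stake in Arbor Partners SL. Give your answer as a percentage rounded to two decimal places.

Rania reaches Arbor along 3 paths.
Via Cinder → Orbis: 40% × 25% × 48% = 4.8%.
Via Oakfield: 34% × 52% = 17.68%.
Via Vantage → Oakfield: 17% × 66% × 52% = 5.8344%.
Total: 4.8% + 17.68% + 5.8344% = 28.3144%.
Rounded: 28.31%.

28.31%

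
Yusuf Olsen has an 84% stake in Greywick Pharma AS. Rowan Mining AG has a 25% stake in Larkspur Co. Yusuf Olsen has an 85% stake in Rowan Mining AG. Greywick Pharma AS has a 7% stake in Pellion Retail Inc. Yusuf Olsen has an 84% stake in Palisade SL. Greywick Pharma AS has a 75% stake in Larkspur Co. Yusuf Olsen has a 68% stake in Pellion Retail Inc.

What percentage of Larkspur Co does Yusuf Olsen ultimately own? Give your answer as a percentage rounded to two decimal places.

84.25%

Yusuf reaches Larkspur along 2 paths.
Via Greywick: 84% × 75% = 63%.
Via Rowan: 85% × 25% = 21.25%.
Total: 63% + 21.25% = 84.25%.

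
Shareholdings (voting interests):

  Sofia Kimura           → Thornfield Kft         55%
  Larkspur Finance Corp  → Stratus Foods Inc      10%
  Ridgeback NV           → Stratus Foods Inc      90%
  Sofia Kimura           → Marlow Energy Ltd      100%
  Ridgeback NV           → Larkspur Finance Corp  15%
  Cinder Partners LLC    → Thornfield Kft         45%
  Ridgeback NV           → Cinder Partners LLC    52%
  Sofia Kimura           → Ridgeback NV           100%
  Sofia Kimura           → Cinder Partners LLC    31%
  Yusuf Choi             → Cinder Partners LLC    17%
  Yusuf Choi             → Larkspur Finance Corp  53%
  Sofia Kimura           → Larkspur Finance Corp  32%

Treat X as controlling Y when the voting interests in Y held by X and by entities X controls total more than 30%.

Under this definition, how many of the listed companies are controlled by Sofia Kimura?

Sofia holds 100% of Ridgeback, so Sofia controls Ridgeback.
Ridgeback and Sofia together hold 52% + 31% = 83% of Cinder, so Sofia controls Cinder.
Sofia and Ridgeback together hold 32% + 15% = 47% of Larkspur, so Sofia controls Larkspur.
Ridgeback and Larkspur together hold 90% + 10% = 100% of Stratus, so Sofia controls Stratus.
Sofia holds 100% of Marlow, so Sofia controls Marlow.
Sofia and Cinder together hold 55% + 45% = 100% of Thornfield, so Sofia controls Thornfield.
Sofia controls 6 companies.

6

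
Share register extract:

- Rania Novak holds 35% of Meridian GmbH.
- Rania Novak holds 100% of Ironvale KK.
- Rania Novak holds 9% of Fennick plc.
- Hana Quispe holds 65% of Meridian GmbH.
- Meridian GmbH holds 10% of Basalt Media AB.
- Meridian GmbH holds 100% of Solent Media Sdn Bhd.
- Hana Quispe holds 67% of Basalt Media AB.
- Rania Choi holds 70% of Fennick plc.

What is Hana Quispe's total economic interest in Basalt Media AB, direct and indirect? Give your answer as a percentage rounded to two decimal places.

73.50%

Hana reaches Basalt along 2 paths.
Via Meridian: 65% × 10% = 6.5%.
Direct stake: 67% = 67%.
Total: 6.5% + 67% = 73.5%.
Rounded: 73.50%.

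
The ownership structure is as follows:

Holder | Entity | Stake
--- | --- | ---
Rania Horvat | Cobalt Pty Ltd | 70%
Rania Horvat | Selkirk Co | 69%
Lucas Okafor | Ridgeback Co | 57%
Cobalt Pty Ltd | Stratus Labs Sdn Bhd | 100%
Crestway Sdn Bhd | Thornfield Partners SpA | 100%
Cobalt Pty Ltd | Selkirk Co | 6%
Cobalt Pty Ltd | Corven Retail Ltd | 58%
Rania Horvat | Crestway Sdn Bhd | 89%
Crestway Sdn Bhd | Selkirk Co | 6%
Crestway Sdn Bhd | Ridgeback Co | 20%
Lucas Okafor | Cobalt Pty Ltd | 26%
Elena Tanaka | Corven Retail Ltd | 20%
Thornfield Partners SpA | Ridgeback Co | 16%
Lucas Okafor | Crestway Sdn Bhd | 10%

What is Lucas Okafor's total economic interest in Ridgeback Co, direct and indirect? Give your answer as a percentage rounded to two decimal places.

Lucas reaches Ridgeback along 3 paths.
Direct stake: 57% = 57%.
Via Crestway → Thornfield: 10% × 100% × 16% = 1.6%.
Via Crestway: 10% × 20% = 2%.
Total: 57% + 1.6% + 2% = 60.6%.
Rounded: 60.60%.

60.60%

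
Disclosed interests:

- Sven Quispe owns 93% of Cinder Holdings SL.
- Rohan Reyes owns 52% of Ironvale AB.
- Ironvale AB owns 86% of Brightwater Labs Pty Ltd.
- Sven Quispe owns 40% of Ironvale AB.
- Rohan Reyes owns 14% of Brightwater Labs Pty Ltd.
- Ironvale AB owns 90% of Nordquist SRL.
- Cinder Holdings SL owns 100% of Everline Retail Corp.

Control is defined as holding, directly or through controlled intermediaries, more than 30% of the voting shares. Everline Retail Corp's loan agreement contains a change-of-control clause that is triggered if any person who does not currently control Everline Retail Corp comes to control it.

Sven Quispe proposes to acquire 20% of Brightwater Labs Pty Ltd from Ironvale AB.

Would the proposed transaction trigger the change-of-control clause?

The purchase adds only to Sven's holdings (Ironvale's stake shrinks), so Sven is the only person who could newly come to control Everline.
Sven holds 93% of Cinder, so Sven controls Cinder.
Cinder holds 100% of Everline, so Sven controls Everline.
So Sven already controls Everline before the transaction.
After the purchase, Sven holds 20% of Brightwater directly, and Ironvale's stake falls to 66%.
Sven controlled Everline already, so this is not a new person acquiring control; every other person's position is unchanged or reduced.
No new person acquires control, so the clause is not triggered.

No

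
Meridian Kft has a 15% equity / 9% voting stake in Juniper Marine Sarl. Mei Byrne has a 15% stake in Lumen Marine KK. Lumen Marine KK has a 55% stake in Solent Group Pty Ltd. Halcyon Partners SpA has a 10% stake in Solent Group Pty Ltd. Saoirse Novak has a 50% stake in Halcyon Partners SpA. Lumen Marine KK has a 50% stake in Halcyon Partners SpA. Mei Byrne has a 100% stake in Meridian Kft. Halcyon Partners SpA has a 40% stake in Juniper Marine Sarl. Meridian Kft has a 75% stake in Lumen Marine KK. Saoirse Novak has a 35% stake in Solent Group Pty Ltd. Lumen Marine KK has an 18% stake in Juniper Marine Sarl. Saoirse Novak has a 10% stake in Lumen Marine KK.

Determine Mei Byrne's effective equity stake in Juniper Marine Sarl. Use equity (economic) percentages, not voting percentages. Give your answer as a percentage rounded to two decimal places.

49.20%

Mei reaches Juniper along 5 paths.
Via Meridian → Lumen → Halcyon: 100% × 75% × 50% × 40% = 15%.
Via Lumen → Halcyon: 15% × 50% × 40% = 3%.
Via Meridian: 100% × 15% = 15%.
Via Meridian → Lumen: 100% × 75% × 18% = 13.5%.
Via Lumen: 15% × 18% = 2.7%.
Total: 15% + 3% + 15% + 13.5% + 2.7% = 49.2%.
Rounded: 49.20%.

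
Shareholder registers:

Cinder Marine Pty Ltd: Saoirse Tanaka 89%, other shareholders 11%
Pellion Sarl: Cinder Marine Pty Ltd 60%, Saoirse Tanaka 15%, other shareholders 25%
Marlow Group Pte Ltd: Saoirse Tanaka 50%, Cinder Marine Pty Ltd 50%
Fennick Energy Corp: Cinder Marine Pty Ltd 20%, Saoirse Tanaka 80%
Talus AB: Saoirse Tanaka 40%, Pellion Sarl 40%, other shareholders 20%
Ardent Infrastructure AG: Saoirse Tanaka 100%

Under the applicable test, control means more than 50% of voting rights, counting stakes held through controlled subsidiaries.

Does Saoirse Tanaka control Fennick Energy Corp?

Saoirse holds 89% of Cinder, so Saoirse controls Cinder.
Cinder and Saoirse together hold 20% + 80% = 100% of Fennick, so Saoirse controls Fennick.

Yes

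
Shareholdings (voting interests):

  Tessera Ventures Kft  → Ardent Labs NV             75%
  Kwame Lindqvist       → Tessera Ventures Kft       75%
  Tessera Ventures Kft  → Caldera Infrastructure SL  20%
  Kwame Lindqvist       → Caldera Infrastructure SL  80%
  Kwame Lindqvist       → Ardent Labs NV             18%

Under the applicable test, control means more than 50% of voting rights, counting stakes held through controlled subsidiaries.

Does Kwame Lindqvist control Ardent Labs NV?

Kwame holds 75% of Tessera, so Kwame controls Tessera.
Kwame and Tessera together hold 18% + 75% = 93% of Ardent, so Kwame controls Ardent.

Yes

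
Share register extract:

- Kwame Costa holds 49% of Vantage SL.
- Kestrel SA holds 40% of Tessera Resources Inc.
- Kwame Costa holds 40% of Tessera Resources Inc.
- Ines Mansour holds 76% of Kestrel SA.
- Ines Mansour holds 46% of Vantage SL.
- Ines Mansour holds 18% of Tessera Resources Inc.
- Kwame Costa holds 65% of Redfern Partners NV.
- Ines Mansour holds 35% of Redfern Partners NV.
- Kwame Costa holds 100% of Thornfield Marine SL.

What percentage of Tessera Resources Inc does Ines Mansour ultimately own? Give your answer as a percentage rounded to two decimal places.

48.40%

Ines reaches Tessera along 2 paths.
Via Kestrel: 76% × 40% = 30.4%.
Direct stake: 18% = 18%.
Total: 30.4% + 18% = 48.4%.
Rounded: 48.40%.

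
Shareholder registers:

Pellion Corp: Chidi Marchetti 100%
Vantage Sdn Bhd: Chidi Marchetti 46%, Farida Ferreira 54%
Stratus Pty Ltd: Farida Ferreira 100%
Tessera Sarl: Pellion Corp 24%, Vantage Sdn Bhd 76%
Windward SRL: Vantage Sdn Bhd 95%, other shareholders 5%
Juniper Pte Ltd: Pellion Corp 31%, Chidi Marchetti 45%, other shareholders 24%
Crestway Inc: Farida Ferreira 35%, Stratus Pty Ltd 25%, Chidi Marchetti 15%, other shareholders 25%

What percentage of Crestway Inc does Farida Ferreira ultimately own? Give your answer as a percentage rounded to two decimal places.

60.00%

Farida reaches Crestway along 2 paths.
Direct stake: 35% = 35%.
Via Stratus: 100% × 25% = 25%.
Total: 35% + 25% = 60%.
Rounded: 60.00%.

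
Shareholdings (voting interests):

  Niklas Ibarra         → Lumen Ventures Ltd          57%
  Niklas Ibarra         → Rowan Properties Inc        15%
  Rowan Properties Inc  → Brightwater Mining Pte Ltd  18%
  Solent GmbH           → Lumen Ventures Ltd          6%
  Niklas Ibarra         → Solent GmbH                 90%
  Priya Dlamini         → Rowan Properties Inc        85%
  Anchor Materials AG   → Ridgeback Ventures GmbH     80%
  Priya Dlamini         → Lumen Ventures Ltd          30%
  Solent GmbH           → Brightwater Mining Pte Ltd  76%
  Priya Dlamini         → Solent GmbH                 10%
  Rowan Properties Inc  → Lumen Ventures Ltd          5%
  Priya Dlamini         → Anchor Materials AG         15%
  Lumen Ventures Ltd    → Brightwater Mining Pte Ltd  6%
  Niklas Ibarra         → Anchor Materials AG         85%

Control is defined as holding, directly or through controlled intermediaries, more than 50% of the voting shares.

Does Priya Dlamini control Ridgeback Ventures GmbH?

No

Priya holds 85% of Rowan, so Priya controls Rowan.
Neither Priya nor any entity Priya controls holds any voting interest in Ridgeback.
So Priya does not control Ridgeback.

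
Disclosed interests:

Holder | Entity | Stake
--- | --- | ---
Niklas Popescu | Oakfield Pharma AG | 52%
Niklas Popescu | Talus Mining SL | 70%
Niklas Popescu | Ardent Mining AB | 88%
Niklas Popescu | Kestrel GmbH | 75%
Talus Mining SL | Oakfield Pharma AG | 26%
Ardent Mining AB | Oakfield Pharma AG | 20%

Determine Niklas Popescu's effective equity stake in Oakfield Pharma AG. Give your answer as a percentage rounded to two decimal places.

87.80%

Niklas reaches Oakfield along 3 paths.
Direct stake: 52% = 52%.
Via Ardent: 88% × 20% = 17.6%.
Via Talus: 70% × 26% = 18.2%.
Total: 52% + 17.6% + 18.2% = 87.8%.
Rounded: 87.80%.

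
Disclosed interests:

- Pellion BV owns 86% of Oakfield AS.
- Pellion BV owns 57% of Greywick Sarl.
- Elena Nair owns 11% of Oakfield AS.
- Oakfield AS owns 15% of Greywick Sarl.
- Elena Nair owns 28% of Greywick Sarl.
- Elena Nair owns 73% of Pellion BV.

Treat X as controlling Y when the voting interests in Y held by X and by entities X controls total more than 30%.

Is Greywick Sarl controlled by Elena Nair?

Yes

Elena holds 73% of Pellion, so Elena controls Pellion.
Pellion and Elena together hold 86% + 11% = 97% of Oakfield, so Elena controls Oakfield.
Pellion and Oakfield and Elena together hold 57% + 15% + 28% = 100% of Greywick, so Elena controls Greywick.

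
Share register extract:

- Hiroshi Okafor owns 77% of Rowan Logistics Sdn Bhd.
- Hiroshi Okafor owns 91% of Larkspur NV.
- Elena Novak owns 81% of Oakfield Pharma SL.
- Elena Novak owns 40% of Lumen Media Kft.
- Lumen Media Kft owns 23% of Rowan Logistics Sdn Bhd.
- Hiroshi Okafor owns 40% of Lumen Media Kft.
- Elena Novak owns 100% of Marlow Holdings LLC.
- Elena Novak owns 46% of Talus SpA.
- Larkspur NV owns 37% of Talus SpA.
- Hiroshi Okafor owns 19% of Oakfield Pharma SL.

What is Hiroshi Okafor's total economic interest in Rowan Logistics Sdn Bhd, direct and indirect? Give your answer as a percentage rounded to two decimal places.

Hiroshi reaches Rowan along 2 paths.
Via Lumen: 40% × 23% = 9.2%.
Direct stake: 77% = 77%.
Total: 9.2% + 77% = 86.2%.
Rounded: 86.20%.

86.20%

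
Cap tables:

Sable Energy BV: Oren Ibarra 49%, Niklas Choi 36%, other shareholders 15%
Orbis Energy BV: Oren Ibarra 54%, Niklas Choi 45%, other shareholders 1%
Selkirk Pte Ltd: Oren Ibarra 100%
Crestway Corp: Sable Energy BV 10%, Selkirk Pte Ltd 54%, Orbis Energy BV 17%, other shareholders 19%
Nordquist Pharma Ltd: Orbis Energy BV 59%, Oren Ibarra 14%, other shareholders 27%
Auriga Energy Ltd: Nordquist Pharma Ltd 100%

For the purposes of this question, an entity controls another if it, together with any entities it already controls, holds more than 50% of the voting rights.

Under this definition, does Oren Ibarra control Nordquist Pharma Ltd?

Oren holds 54% of Orbis, so Oren controls Orbis.
Orbis and Oren together hold 59% + 14% = 73% of Nordquist, so Oren controls Nordquist.

Yes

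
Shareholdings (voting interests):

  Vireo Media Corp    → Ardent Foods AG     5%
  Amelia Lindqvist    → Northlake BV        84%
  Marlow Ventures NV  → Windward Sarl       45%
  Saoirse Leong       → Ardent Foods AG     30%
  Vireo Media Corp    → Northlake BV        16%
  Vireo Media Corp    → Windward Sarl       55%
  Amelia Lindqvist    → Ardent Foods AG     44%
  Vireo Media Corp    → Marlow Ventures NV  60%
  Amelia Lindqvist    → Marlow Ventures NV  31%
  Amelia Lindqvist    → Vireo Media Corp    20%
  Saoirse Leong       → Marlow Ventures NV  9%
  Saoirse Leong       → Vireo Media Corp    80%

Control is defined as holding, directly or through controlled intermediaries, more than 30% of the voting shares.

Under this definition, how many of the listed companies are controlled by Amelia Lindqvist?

Amelia holds 84% of Northlake, so Amelia controls Northlake.
Amelia holds 31% of Marlow, so Amelia controls Marlow.
Marlow holds 45% of Windward, so Amelia controls Windward.
Amelia holds 44% of Ardent, so Amelia controls Ardent.
No other company's threshold is met.
Amelia controls 4 companies.

4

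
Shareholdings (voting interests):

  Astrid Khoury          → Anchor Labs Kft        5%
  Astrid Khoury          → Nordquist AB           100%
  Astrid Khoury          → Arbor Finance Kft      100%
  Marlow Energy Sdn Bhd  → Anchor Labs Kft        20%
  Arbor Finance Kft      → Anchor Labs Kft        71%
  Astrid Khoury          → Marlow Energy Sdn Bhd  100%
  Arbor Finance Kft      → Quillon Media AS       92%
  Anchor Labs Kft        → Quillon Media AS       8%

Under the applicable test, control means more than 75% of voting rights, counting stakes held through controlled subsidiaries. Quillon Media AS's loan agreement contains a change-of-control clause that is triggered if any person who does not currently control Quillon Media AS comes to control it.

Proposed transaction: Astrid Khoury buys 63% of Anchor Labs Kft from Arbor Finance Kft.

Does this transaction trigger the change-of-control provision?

No

The purchase adds only to Astrid's holdings (Arbor's stake shrinks), so Astrid is the only person who could newly come to control Quillon.
Astrid holds 100% of Marlow, so Astrid controls Marlow.
Astrid holds 100% of Arbor, so Astrid controls Arbor.
Marlow and Arbor and Astrid together hold 20% + 71% + 5% = 96% of Anchor, so Astrid controls Anchor.
Anchor and Arbor together hold 8% + 92% = 100% of Quillon, so Astrid controls Quillon.
So Astrid already controls Quillon before the transaction.
After the purchase, Astrid's direct stake in Anchor rises to 5% + 63% = 68%, and Arbor's stake falls to 8%.
Astrid controlled Quillon already, so this is not a new person acquiring control; every other person's position is unchanged or reduced.
No new person acquires control, so the clause is not triggered.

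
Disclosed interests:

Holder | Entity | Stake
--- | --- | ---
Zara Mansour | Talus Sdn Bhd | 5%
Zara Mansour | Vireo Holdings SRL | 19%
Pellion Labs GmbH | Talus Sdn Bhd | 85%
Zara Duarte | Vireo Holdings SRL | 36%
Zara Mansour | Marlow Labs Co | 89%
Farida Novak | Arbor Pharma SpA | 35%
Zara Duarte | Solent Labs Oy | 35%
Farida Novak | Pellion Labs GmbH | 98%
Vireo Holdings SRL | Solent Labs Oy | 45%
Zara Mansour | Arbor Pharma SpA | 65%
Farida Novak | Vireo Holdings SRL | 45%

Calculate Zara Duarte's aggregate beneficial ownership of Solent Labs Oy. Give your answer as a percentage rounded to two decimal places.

Zara Duarte reaches Solent along 2 paths.
Direct stake: 35% = 35%.
Via Vireo: 36% × 45% = 16.2%.
Total: 35% + 16.2% = 51.2%.
Rounded: 51.20%.

51.20%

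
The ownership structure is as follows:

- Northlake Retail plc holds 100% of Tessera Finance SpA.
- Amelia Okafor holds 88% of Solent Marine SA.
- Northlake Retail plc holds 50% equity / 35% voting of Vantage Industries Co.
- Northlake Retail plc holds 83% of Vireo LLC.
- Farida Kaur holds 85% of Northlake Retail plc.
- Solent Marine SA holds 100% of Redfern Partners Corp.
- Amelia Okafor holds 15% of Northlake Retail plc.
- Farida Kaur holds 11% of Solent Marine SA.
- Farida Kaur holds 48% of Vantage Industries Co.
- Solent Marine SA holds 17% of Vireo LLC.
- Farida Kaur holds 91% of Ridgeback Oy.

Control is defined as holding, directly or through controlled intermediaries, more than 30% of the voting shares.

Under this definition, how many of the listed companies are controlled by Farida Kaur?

Farida holds 91% of Ridgeback, so Farida controls Ridgeback.
Farida holds 85% of Northlake, so Farida controls Northlake.
Northlake holds 83% of Vireo, so Farida controls Vireo.
Northlake and Farida together hold 35% + 48% = 83% of Vantage, so Farida controls Vantage.
Northlake holds 100% of Tessera, so Farida controls Tessera.
No other company's threshold is met.
Farida controls 5 companies.

5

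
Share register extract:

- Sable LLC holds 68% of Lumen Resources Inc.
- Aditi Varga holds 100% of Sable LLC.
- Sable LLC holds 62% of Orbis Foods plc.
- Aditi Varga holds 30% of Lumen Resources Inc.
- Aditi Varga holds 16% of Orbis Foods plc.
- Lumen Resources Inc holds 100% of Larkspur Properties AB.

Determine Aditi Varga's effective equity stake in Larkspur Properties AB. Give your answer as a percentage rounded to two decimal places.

98.00%

Aditi reaches Larkspur along 2 paths.
Via Lumen: 30% × 100% = 30%.
Via Sable → Lumen: 100% × 68% × 100% = 68%.
Total: 30% + 68% = 98%.
Rounded: 98.00%.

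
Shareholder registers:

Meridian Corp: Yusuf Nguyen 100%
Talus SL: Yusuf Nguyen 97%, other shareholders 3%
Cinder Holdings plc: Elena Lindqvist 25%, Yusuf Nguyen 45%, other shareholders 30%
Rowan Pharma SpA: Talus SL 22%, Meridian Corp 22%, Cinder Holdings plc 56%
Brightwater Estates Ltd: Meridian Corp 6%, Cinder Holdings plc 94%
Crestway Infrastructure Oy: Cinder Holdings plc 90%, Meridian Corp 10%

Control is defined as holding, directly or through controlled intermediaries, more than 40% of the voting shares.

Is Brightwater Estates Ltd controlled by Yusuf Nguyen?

Yes

Yusuf holds 100% of Meridian, so Yusuf controls Meridian.
Yusuf holds 45% of Cinder, so Yusuf controls Cinder.
Meridian and Cinder together hold 6% + 94% = 100% of Brightwater, so Yusuf controls Brightwater.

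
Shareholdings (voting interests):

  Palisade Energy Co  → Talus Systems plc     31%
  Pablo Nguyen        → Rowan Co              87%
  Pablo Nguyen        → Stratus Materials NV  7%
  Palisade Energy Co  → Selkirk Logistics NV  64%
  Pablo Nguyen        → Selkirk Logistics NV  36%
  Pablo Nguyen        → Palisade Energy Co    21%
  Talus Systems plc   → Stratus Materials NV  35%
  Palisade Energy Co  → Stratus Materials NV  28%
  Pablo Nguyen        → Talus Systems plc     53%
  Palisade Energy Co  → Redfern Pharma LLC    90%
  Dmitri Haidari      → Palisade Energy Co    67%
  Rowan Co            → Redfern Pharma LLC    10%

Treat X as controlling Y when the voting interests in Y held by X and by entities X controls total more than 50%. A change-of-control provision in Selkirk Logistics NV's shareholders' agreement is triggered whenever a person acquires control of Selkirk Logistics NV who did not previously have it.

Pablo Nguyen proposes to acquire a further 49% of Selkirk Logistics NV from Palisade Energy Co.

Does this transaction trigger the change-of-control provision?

The purchase adds only to Pablo's holdings (Palisade's stake shrinks), so Pablo is the only person who could newly come to control Selkirk.
Pablo holds 87% of Rowan, so Pablo controls Rowan.
Pablo holds 53% of Talus, so Pablo controls Talus.
In Selkirk, Pablo's side holds only 36%, not > 50%.
So before the transaction, Pablo does not control Selkirk.
After the purchase, Pablo's direct stake in Selkirk rises to 36% + 49% = 85%, and Palisade's stake falls to 15%.
Pablo holds 85% of Selkirk, so Pablo controls Selkirk.
Pablo did not control Selkirk before and does after, so the clause is triggered.

Yes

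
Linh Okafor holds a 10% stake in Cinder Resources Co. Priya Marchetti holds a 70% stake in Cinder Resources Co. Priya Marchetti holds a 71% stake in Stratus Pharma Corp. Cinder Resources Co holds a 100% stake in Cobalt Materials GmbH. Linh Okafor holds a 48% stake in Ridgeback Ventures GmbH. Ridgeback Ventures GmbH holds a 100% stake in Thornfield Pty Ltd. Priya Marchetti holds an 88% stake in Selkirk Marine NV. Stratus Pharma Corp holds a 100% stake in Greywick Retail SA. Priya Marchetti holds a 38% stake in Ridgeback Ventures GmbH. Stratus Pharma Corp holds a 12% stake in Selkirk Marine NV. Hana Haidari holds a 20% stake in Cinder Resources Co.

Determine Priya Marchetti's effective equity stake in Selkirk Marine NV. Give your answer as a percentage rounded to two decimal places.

Priya reaches Selkirk along 2 paths.
Direct stake: 88% = 88%.
Via Stratus: 71% × 12% = 8.52%.
Total: 88% + 8.52% = 96.52%.

96.52%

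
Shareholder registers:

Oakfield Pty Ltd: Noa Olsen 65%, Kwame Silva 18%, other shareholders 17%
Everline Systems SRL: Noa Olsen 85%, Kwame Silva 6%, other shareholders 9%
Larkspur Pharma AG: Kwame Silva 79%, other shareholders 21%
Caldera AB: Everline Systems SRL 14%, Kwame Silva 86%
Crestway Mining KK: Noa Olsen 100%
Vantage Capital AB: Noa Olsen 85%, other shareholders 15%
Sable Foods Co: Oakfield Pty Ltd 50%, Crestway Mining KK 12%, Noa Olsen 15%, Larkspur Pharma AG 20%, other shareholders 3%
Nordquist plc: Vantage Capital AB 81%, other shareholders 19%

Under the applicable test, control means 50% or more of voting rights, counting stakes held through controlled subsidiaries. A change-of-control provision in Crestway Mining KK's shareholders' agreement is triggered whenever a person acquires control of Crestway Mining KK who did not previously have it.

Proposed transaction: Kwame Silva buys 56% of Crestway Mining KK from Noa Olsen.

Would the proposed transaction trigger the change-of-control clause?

Yes

The purchase adds only to Kwame's holdings (Noa's stake shrinks), so Kwame is the only person who could newly come to control Crestway.
Kwame holds 79% of Larkspur, so Kwame controls Larkspur.
Kwame holds 86% of Caldera, so Kwame controls Caldera.
Neither Kwame nor any entity Kwame controls holds any voting interest in Crestway.
So before the transaction, Kwame does not control Crestway.
After the purchase, Kwame holds 56% of Crestway directly, and Noa's stake falls to 44%.
Kwame holds 56% of Crestway, so Kwame controls Crestway.
Kwame did not control Crestway before and does after, so the clause is triggered.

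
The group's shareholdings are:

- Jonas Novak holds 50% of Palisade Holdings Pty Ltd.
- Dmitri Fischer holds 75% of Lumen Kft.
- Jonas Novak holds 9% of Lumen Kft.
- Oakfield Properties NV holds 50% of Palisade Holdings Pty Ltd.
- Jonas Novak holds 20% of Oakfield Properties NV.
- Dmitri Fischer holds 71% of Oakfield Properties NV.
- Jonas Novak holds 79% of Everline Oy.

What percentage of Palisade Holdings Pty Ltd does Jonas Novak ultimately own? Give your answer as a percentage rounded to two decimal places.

Jonas reaches Palisade along 2 paths.
Via Oakfield: 20% × 50% = 10%.
Direct stake: 50% = 50%.
Total: 10% + 50% = 60%.
Rounded: 60.00%.

60.00%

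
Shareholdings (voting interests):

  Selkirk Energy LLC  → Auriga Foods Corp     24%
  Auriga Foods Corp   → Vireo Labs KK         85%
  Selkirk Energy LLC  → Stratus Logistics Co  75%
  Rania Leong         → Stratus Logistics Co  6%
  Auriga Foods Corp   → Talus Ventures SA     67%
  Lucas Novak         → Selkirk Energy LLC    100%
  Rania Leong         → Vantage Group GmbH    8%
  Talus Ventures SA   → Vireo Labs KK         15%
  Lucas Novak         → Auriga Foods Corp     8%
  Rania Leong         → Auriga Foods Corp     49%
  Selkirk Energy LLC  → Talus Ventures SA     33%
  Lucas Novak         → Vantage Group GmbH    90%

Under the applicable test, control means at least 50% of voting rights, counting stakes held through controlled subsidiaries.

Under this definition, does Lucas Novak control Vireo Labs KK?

No

Lucas holds 100% of Selkirk, so Lucas controls Selkirk.
Lucas holds 90% of Vantage, so Lucas controls Vantage.
Selkirk holds 75% of Stratus, so Lucas controls Stratus.
Neither Lucas nor any entity Lucas controls holds any voting interest in Vireo.
So Lucas does not control Vireo.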